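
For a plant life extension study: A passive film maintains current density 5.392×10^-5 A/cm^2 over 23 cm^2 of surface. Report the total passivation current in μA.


I = i_pass * A, then convert A → μA (×10^6)
I = 5.392×10^-5 * 23 * 10^6 = 1240.16 μA

1240.16 μA


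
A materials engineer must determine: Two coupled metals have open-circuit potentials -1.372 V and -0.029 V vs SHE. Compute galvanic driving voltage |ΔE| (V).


Driving voltage is the absolute potential difference.
|ΔE| = |-1.372 − (-0.029)| = 1.343 V

1.343 V


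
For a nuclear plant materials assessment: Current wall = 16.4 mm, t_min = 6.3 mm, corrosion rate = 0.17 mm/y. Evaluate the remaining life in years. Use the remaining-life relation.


Apply the remaining-life relation: RL = (t_current − t_min) / CR
RL = (16.4 − 6.3) / 0.17 = 10.1 / 0.17 = 59.4 years

59.4 years


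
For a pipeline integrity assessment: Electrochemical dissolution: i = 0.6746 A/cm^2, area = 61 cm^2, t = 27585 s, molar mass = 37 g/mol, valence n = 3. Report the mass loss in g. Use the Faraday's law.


Apply Faraday's law: m = i*A*t*M / (n*F)
Total charge passed Q = i*A*t = 0.6746*61*27585 = 1135139.301 C
m = Q*M/(n*F) = 1135139.301*37/(3*96485) = 145.101 g

145.101 g


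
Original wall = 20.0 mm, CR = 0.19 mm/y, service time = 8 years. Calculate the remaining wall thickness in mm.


Remaining wall = original − CR × time
t = 20.0 − 0.19*8 = 20.0 − 1.52 = 18.48 mm

18.48 mm


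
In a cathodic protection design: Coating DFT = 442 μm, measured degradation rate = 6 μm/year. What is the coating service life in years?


Service life = thickness / degradation rate
Life = 442 / 6 = 73.7 years

73.7 years


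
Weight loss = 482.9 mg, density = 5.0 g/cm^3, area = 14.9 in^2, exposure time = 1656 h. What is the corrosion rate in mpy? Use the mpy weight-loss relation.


Apply the mpy weight-loss relation: CR = 534 * W / (D * A * T)
Numerator: 534 * 482.9 = 257868.6
Denominator: 5.0 * 14.9 * 1656 = 123372.0
CR = 257868.6 / 123372.0 = 2.09 mpy

2.09 mpy


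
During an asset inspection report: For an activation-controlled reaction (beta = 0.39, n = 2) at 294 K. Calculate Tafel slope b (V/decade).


Apply the Tafel slope relation: b = 2.303*R*T/(beta*n*F)
Numerator: 2.303 * 8.314 * 294 = 5629.26
Denominator: 0.39 * 2 * 96485 = 75258.3
b = 5629.26 / 75258.3 = 0.075 V/decade

0.075 V/decade


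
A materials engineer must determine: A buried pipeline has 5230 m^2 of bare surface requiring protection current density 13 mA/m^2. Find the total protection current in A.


I = area * current density, then convert mA → A (÷1000)
I = 5230 * 13 / 1000 = 67.99 A

67.99 A


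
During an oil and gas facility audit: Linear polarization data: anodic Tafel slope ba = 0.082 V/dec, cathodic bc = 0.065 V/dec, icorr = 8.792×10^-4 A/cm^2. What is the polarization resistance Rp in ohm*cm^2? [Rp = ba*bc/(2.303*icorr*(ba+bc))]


Apply the Stern-Geary equation: Rp = ba*bc / (2.303*icorr*(ba+bc))
ba*bc = 0.082*0.065 = 0.00533
ba+bc = 0.147; 2.303*icorr*(ba+bc) = 2.303*8.792×10^-4*0.147 = 2.9764525×10^-4
Rp = 0.00533 / 2.9764525×10^-4 = 17.91 ohm*cm^2

17.91 ohm*cm^2


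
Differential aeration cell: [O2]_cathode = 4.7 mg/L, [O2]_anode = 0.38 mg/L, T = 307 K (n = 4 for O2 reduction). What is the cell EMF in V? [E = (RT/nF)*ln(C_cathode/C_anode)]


Apply the Nernst concentration-cell relation: E = (RT/nF)*ln(C_cathode/C_anode)
RT/nF = 8.314*307/(4*96485) = 0.00661346 V
ln(4.7/0.38) = 2.51515
E = 0.00661346 * 2.51515 = 0.01663 V

0.01663 V


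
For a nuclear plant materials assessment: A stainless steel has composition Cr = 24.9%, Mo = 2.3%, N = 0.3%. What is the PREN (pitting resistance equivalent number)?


Apply the PREN formula: PREN = Cr + 3.3*Mo + 16*N
PREN = 24.9 + 3.3*2.3 + 16*0.3
PREN = 24.9 + 7.59 + 4.8 = 37.29

37.29


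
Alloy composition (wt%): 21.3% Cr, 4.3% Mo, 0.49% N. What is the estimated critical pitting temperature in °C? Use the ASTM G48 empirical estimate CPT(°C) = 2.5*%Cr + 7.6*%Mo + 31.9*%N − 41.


Apply the ASTM G48 empirical CPT estimate: CPT(°C) = 2.5*%Cr + 7.6*%Mo + 31.9*%N − 41
2.5*21.3 = 53.25; 7.6*4.3 = 32.68; 31.9*0.49 = 15.631
CPT = 53.25 + 32.68 + 15.631 − 41 = 60.561 °C
Rounded to 0.1 °C: CPT ≈ 60.6 °C

60.6 °C


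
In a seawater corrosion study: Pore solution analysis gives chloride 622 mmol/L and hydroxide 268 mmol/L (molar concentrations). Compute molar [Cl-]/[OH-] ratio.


Threshold parameter = [Cl-] / [OH-] (molar basis; both in mmol/L, so units cancel)
Ratio = 622 / 268 = 2.32

2.32


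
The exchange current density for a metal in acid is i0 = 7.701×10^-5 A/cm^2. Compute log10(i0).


i0 = 7.701×10^-5 A/cm^2
log10(i0) = -4.113

-4.113


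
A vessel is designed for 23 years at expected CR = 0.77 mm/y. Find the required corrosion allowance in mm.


Corrosion allowance = CR × design life
CA = 0.77 * 23 = 17.71 mm

17.71 mm


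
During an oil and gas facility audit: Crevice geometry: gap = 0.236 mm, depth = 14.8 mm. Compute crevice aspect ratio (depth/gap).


Aspect ratio = depth / gap
Ratio = 14.8 / 0.236 = 62.7

62.7


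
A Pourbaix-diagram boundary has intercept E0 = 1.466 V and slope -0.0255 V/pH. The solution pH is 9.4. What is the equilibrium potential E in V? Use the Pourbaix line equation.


Apply the Pourbaix line equation: E = E0 + slope*pH
E = 1.466 + (-0.0255)*9.4 = 1.466 + (-0.2397) = 1.2263 V
Rounded to 4 decimal places: E = 1.2263 V

1.2263 V


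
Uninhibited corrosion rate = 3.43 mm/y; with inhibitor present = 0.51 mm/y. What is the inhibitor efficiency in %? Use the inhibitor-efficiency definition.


Apply the inhibitor-efficiency definition: IE = (CR_blank − CR_inh)/CR_blank × 100
IE = (3.43 − 0.51) / 3.43 × 100
IE = 2.92 / 3.43 × 100 = 85.1 %

85.1 %


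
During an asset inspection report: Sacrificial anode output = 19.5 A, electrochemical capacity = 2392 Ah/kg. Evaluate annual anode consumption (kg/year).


Annual consumption = current * hours per year / capacity
Rate = 19.5 * 8760 / 2392 = 71.4 kg/year

71.4 kg/year


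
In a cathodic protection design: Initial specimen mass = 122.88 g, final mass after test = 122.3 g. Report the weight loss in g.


Weight loss = initial − final
WL = 122.88 − 122.3 = 0.58 g

0.58 g


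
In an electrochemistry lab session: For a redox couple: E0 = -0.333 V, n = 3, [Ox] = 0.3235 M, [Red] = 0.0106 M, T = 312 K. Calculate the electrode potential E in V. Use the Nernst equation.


Apply the Nernst equation: E = E0 + (RT/nF)*ln([Ox]/[Red])
Step 1: RT/nF = 8.314*312/(3*96485) = 0.00896156 V
Step 2: [Ox]/[Red] = 0.3235/0.0106 = 30.518868
Step 3: ln(30.518868) = 3.418345
Step 4: correction = 0.00896156 * 3.418345 = 0.0306 V
E = -0.333 + 0.0306 = -0.3024 V

-0.3024 V


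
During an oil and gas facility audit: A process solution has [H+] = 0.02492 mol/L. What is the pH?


pH = −log10[H+]
pH = −log10(0.02492) = 1.6

1.6


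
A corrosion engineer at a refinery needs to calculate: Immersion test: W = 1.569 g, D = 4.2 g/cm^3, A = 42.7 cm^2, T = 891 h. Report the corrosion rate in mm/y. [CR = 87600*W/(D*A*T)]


Apply the mm/y weight-loss relation: CR = 87600 * W / (D * A * T)
Numerator: 87600 * 1.569 = 137444.4
Denominator: 4.2 * 42.7 * 891 = 159791.94
CR = 137444.4 / 159791.94 = 0.8601 mm/y

0.8601 mm/y


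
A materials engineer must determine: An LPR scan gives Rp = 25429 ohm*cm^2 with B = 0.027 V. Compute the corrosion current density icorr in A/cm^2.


Apply the Stern-Geary relation: icorr = B / Rp
icorr = 0.027 / 25429 = 1.062×10^-6 A/cm^2

1.062×10^-6 A/cm^2


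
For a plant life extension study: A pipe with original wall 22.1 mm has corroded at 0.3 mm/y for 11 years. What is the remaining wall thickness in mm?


Remaining wall = original − CR × time
t = 22.1 − 0.3*11 = 22.1 − 3.3 = 18.8 mm

18.8 mm


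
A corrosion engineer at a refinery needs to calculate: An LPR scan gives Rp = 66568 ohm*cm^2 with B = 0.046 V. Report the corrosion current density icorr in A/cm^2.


Apply the Stern-Geary relation: icorr = B / Rp
icorr = 0.046 / 66568 = 6.91×10^-7 A/cm^2

6.91×10^-7 A/cm^2


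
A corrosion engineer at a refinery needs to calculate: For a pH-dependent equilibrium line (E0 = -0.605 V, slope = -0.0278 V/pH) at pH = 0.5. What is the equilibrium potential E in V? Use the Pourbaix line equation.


Apply the Pourbaix line equation: E = E0 + slope*pH
E = -0.605 + (-0.0278)*0.5 = -0.605 + (-0.0139) = -0.6189 V
Rounded to 4 decimal places: E = -0.6189 V

-0.6189 V


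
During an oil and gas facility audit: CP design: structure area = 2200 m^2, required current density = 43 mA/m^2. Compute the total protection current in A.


I = area * current density, then convert mA → A (÷1000)
I = 2200 * 43 / 1000 = 94.6 A

94.6 A


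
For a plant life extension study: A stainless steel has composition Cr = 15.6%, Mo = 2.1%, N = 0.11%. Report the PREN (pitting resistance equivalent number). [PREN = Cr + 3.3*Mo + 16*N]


Apply the PREN formula: PREN = Cr + 3.3*Mo + 16*N
PREN = 15.6 + 3.3*2.1 + 16*0.11
PREN = 15.6 + 6.93 + 1.76 = 24.29

24.29


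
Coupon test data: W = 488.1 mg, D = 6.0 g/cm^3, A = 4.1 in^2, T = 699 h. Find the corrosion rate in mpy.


Apply the mpy weight-loss relation: CR = 534 * W / (D * A * T)
Numerator: 534 * 488.1 = 260645.4
Denominator: 6.0 * 4.1 * 699 = 17195.4
CR = 260645.4 / 17195.4 = 15.15786 mpy

15.15786 mpy


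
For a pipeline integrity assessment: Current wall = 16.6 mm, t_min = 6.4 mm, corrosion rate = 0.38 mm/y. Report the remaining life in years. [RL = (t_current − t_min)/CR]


Apply the remaining-life relation: RL = (t_current − t_min) / CR
RL = (16.6 − 6.4) / 0.38 = 10.2 / 0.38 = 26.8 years

26.8 years


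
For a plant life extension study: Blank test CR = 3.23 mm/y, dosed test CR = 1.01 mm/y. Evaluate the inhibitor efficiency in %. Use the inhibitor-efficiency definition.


Apply the inhibitor-efficiency definition: IE = (CR_blank − CR_inh)/CR_blank × 100
IE = (3.23 − 1.01) / 3.23 × 100
IE = 2.22 / 3.23 × 100 = 68.7 %

68.7 %


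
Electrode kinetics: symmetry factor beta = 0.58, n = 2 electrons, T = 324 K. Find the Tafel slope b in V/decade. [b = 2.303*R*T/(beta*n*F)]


Apply the Tafel slope relation: b = 2.303*R*T/(beta*n*F)
Numerator: 2.303 * 8.314 * 324 = 6203.67
Denominator: 0.58 * 2 * 96485 = 111922.6
b = 6203.67 / 111922.6 = 0.055 V/decade

0.055 V/decade


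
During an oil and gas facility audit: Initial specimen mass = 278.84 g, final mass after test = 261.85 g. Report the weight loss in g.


Weight loss = initial − final
WL = 278.84 − 261.85 = 16.99 g

16.99 g


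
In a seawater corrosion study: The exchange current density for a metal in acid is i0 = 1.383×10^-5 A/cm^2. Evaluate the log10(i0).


i0 = 1.383×10^-5 A/cm^2
log10(i0) = -4.859

-4.859


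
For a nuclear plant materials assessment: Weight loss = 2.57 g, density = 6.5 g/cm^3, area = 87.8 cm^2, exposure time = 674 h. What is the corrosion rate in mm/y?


Apply the mm/y weight-loss relation: CR = 87600 * W / (D * A * T)
Numerator: 87600 * 2.57 = 225132.0
Denominator: 6.5 * 87.8 * 674 = 384651.8
CR = 225132.0 / 384651.8 = 0.585288 mm/y

0.585288 mm/y


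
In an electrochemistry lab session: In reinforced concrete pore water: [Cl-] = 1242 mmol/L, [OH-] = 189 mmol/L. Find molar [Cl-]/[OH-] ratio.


Threshold parameter = [Cl-] / [OH-] (molar basis; both in mmol/L, so units cancel)
Ratio = 1242 / 189 = 6.57

6.57


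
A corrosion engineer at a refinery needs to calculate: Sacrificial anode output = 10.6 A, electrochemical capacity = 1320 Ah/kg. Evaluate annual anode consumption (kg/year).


Annual consumption = current * hours per year / capacity
Rate = 10.6 * 8760 / 1320 = 70.3 kg/year

70.3 kg/year


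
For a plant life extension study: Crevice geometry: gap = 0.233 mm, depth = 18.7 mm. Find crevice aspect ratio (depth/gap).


Aspect ratio = depth / gap
Ratio = 18.7 / 0.233 = 80.3

80.3


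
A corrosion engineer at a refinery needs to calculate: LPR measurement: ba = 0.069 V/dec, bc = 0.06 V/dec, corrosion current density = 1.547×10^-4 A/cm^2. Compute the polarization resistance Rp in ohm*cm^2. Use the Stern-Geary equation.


Apply the Stern-Geary equation: Rp = ba*bc / (2.303*icorr*(ba+bc))
ba*bc = 0.069*0.06 = 0.00414
ba+bc = 0.129; 2.303*icorr*(ba+bc) = 2.303*1.547×10^-4*0.129 = 4.5959359×10^-5
Rp = 0.00414 / 4.5959359×10^-5 = 90.08 ohm*cm^2

90.08 ohm*cm^2


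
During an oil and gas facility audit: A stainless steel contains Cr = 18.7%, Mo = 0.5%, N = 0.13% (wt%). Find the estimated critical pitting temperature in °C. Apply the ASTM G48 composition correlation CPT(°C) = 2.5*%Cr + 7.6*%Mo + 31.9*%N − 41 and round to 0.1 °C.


Apply the ASTM G48 empirical CPT estimate: CPT(°C) = 2.5*%Cr + 7.6*%Mo + 31.9*%N − 41
2.5*18.7 = 46.75; 7.6*0.5 = 3.8; 31.9*0.13 = 4.147
CPT = 46.75 + 3.8 + 4.147 − 41 = 13.697 °C
Rounded to 0.1 °C: CPT ≈ 13.7 °C

13.7 °C


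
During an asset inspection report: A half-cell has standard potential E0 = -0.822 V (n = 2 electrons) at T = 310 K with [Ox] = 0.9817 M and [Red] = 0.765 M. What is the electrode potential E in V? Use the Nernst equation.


Apply the Nernst equation: E = E0 + (RT/nF)*ln([Ox]/[Red])
Step 1: RT/nF = 8.314*310/(2*96485) = 0.01335617 V
Step 2: [Ox]/[Red] = 0.9817/0.765 = 1.283268
Step 3: ln(1.283268) = 0.24941
Step 4: correction = 0.01335617 * 0.24941 = 0.0033 V
E = -0.822 + 0.0033 = -0.8187 V

-0.8187 V


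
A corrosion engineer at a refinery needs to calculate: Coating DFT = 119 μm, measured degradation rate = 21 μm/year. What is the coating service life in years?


Service life = thickness / degradation rate
Life = 119 / 21 = 5.7 years

5.7 years


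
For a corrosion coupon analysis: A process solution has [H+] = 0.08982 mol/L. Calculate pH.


pH = −log10[H+]
pH = −log10(0.08982) = 1.05

1.05


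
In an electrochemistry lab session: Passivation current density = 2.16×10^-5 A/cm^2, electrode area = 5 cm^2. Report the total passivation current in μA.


I = i_pass * A, then convert A → μA (×10^6)
I = 2.16×10^-5 * 5 * 10^6 = 108.0 μA

108.0 μA


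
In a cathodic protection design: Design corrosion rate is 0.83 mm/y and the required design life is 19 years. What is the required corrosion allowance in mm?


Corrosion allowance = CR × design life
CA = 0.83 * 19 = 15.77 mm

15.77 mm


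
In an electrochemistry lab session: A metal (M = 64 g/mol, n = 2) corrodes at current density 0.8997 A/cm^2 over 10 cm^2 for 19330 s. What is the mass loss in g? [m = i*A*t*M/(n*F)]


Apply Faraday's law: m = i*A*t*M / (n*F)
Total charge passed Q = i*A*t = 0.8997*10*19330 = 173912.01 C
m = Q*M/(n*F) = 173912.01*64/(2*96485) = 57.679 g

57.679 g


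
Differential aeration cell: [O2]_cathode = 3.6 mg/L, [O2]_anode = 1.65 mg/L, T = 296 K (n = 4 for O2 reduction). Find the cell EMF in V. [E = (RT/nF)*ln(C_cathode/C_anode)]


Apply the Nernst concentration-cell relation: E = (RT/nF)*ln(C_cathode/C_anode)
RT/nF = 8.314*296/(4*96485) = 0.00637649 V
ln(3.6/1.65) = 0.78016
E = 0.00637649 * 0.78016 = 0.00497 V

0.00497 V


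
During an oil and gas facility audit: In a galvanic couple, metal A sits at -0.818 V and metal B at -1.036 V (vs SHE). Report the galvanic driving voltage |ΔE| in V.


Driving voltage is the absolute potential difference.
|ΔE| = |-0.818 − (-1.036)| = 0.218 V

0.218 V


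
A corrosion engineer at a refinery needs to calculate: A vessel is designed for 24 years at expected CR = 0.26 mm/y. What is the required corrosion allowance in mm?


Corrosion allowance = CR × design life
CA = 0.26 * 24 = 6.24 mm

6.24 mm


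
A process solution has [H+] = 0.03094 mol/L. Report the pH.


pH = −log10[H+]
pH = −log10(0.03094) = 1.51

1.51


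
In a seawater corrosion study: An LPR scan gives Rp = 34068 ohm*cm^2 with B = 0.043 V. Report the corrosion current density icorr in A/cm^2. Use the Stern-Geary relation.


Apply the Stern-Geary relation: icorr = B / Rp
icorr = 0.043 / 34068 = 1.262×10^-6 A/cm^2

1.262×10^-6 A/cm^2


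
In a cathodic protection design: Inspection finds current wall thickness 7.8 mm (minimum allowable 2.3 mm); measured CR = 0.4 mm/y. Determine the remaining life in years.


Apply the remaining-life relation: RL = (t_current − t_min) / CR
RL = (7.8 − 2.3) / 0.4 = 5.5 / 0.4 = 13.8 years

13.8 years


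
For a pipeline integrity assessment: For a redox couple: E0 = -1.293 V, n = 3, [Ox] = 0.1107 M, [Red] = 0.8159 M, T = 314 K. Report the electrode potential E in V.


Apply the Nernst equation: E = E0 + (RT/nF)*ln([Ox]/[Red])
Step 1: RT/nF = 8.314*314/(3*96485) = 0.009019 V
Step 2: [Ox]/[Red] = 0.1107/0.8159 = 0.135678
Step 3: ln(0.135678) = -1.997471
Step 4: correction = 0.009019 * -1.997471 = -0.018 V
E = -1.293 + -0.018 = -1.311 V

-1.311 V


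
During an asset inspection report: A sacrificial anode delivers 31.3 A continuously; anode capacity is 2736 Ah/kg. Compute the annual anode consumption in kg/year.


Annual consumption = current * hours per year / capacity
Rate = 31.3 * 8760 / 2736 = 100.2 kg/year

100.2 kg/year


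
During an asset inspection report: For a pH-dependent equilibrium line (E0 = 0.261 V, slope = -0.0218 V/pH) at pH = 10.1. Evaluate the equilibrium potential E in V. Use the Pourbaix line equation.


Apply the Pourbaix line equation: E = E0 + slope*pH
E = 0.261 + (-0.0218)*10.1 = 0.261 + (-0.22018) = 0.04082 V
Rounded to 4 decimal places: E = 0.0408 V

0.0408 V


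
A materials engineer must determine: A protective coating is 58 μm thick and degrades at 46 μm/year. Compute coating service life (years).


Service life = thickness / degradation rate
Life = 58 / 46 = 1.3 years

1.3 years


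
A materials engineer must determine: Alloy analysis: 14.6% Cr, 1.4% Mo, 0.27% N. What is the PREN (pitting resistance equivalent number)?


Apply the PREN formula: PREN = Cr + 3.3*Mo + 16*N
PREN = 14.6 + 3.3*1.4 + 16*0.27
PREN = 14.6 + 4.62 + 4.32 = 23.54

23.54


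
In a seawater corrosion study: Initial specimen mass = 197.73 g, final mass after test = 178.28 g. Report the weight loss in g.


Weight loss = initial − final
WL = 197.73 − 178.28 = 19.45 g

19.45 g


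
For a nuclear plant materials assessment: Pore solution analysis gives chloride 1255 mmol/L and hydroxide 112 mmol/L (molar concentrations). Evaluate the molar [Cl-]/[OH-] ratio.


Threshold parameter = [Cl-] / [OH-] (molar basis; both in mmol/L, so units cancel)
Ratio = 1255 / 112 = 11.21

11.21


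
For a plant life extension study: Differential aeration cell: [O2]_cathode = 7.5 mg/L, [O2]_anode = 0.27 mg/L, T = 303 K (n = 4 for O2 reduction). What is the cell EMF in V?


Apply the Nernst concentration-cell relation: E = (RT/nF)*ln(C_cathode/C_anode)
RT/nF = 8.314*303/(4*96485) = 0.00652729 V
ln(7.5/0.27) = 3.32424
E = 0.00652729 * 3.32424 = 0.0217 V

0.0217 V


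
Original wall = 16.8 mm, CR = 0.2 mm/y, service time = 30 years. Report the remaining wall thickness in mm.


Remaining wall = original − CR × time
t = 16.8 − 0.2*30 = 16.8 − 6.0 = 10.8 mm

10.8 mm


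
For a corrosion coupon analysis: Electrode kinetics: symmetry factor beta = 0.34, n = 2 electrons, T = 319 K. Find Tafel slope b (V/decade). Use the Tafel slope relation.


Apply the Tafel slope relation: b = 2.303*R*T/(beta*n*F)
Numerator: 2.303 * 8.314 * 319 = 6107.94
Denominator: 0.34 * 2 * 96485 = 65609.8
b = 6107.94 / 65609.8 = 0.0931 V/decade

0.0931 V/decade


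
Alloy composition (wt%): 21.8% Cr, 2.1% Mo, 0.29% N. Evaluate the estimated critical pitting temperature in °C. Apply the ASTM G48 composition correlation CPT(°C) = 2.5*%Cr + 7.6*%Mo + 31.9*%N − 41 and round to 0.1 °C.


Apply the ASTM G48 empirical CPT estimate: CPT(°C) = 2.5*%Cr + 7.6*%Mo + 31.9*%N − 41
2.5*21.8 = 54.5; 7.6*2.1 = 15.96; 31.9*0.29 = 9.251
CPT = 54.5 + 15.96 + 9.251 − 41 = 38.711 °C
Rounded to 0.1 °C: CPT ≈ 38.7 °C

38.7 °C


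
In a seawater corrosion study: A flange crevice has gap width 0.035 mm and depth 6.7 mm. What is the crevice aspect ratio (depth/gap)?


Aspect ratio = depth / gap
Ratio = 6.7 / 0.035 = 191.4

191.4


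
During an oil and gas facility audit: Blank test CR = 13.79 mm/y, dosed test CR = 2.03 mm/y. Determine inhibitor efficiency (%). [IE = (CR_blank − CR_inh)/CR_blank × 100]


Apply the inhibitor-efficiency definition: IE = (CR_blank − CR_inh)/CR_blank × 100
IE = (13.79 − 2.03) / 13.79 × 100
IE = 11.76 / 13.79 × 100 = 85.3 %

85.3 %


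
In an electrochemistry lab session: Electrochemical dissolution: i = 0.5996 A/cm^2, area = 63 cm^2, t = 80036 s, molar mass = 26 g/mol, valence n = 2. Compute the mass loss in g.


Apply Faraday's law: m = i*A*t*M / (n*F)
Total charge passed Q = i*A*t = 0.5996*63*80036 = 3023343.8928 C
m = Q*M/(n*F) = 3023343.8928*26/(2*96485) = 407.3532 g

407.3532 g


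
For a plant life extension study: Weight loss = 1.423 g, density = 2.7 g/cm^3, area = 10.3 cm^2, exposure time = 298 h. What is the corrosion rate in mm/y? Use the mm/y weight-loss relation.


Apply the mm/y weight-loss relation: CR = 87600 * W / (D * A * T)
Numerator: 87600 * 1.423 = 124654.8
Denominator: 2.7 * 10.3 * 298 = 8287.38
CR = 124654.8 / 8287.38 = 15.04152 mm/y

15.04152 mm/y


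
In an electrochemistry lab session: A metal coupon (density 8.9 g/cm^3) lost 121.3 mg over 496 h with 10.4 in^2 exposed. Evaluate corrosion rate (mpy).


Apply the mpy weight-loss relation: CR = 534 * W / (D * A * T)
Numerator: 534 * 121.3 = 64774.2
Denominator: 8.9 * 10.4 * 496 = 45909.76
CR = 64774.2 / 45909.76 = 1.4109 mpy

1.4109 mpy


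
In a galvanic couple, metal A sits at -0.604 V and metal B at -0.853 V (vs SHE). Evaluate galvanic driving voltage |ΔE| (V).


Driving voltage is the absolute potential difference.
|ΔE| = |-0.604 − (-0.853)| = 0.249 V

0.249 V


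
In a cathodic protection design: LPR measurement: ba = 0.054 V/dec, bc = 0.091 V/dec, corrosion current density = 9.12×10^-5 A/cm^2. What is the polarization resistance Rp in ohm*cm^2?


Apply the Stern-Geary equation: Rp = ba*bc / (2.303*icorr*(ba+bc))
ba*bc = 0.054*0.091 = 0.004914
ba+bc = 0.145; 2.303*icorr*(ba+bc) = 2.303*9.12×10^-5*0.145 = 3.0454872×10^-5
Rp = 0.004914 / 3.0454872×10^-5 = 161.35 ohm*cm^2

161.35 ohm*cm^2


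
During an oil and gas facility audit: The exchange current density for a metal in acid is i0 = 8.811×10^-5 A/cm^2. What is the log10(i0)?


i0 = 8.811×10^-5 A/cm^2
log10(i0) = -4.055

-4.055


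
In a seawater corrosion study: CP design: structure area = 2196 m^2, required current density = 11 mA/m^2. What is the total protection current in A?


I = area * current density, then convert mA → A (÷1000)
I = 2196 * 11 / 1000 = 24.16 A

24.16 A


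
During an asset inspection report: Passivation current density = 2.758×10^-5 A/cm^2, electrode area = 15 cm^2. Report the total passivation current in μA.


I = i_pass * A, then convert A → μA (×10^6)
I = 2.758×10^-5 * 15 * 10^6 = 413.7 μA

413.7 μA


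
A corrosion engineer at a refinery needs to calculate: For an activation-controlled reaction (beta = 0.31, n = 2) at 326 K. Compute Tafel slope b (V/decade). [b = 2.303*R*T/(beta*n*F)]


Apply the Tafel slope relation: b = 2.303*R*T/(beta*n*F)
Numerator: 2.303 * 8.314 * 326 = 6241.97
Denominator: 0.31 * 2 * 96485 = 59820.7
b = 6241.97 / 59820.7 = 0.1043 V/decade

0.1043 V/decade


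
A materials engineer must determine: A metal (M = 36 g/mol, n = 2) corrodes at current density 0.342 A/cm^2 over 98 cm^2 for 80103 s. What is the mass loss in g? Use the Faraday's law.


Apply Faraday's law: m = i*A*t*M / (n*F)
Total charge passed Q = i*A*t = 0.342*98*80103 = 2684732.148 C
m = Q*M/(n*F) = 2684732.148*36/(2*96485) = 500.8569 g

500.8569 g


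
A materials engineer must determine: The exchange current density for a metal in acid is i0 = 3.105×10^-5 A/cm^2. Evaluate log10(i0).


i0 = 3.105×10^-5 A/cm^2
log10(i0) = -4.508

-4.508


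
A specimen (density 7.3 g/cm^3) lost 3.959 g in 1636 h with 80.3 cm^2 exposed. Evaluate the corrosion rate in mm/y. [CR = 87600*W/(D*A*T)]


Apply the mm/y weight-loss relation: CR = 87600 * W / (D * A * T)
Numerator: 87600 * 3.959 = 346808.4
Denominator: 7.3 * 80.3 * 1636 = 959006.84
CR = 346808.4 / 959006.84 = 0.361633 mm/y

0.361633 mm/y


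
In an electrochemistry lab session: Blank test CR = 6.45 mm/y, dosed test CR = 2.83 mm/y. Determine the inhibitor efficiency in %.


Apply the inhibitor-efficiency definition: IE = (CR_blank − CR_inh)/CR_blank × 100
IE = (6.45 − 2.83) / 6.45 × 100
IE = 3.62 / 6.45 × 100 = 56.1 %

56.1 %


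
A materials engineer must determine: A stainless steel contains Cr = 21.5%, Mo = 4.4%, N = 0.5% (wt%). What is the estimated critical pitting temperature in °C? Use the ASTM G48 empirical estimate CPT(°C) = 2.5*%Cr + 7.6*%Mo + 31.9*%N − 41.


Apply the ASTM G48 empirical CPT estimate: CPT(°C) = 2.5*%Cr + 7.6*%Mo + 31.9*%N − 41
2.5*21.5 = 53.75; 7.6*4.4 = 33.44; 31.9*0.5 = 15.95
CPT = 53.75 + 33.44 + 15.95 − 41 = 62.14 °C
Rounded to 0.1 °C: CPT ≈ 62.1 °C

62.1 °C


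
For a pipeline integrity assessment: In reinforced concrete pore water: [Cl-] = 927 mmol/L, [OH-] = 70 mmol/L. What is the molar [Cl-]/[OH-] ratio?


Threshold parameter = [Cl-] / [OH-] (molar basis; both in mmol/L, so units cancel)
Ratio = 927 / 70 = 13.24

13.24


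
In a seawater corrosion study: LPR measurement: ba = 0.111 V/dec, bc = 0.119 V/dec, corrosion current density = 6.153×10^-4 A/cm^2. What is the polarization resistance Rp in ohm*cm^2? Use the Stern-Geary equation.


Apply the Stern-Geary equation: Rp = ba*bc / (2.303*icorr*(ba+bc))
ba*bc = 0.111*0.119 = 0.013209
ba+bc = 0.23; 2.303*icorr*(ba+bc) = 2.303*6.153×10^-4*0.23 = 3.2591826×10^-4
Rp = 0.013209 / 3.2591826×10^-4 = 40.53 ohm*cm^2

40.53 ohm*cm^2


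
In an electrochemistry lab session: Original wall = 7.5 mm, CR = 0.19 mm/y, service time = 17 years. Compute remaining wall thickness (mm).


Remaining wall = original − CR × time
t = 7.5 − 0.19*17 = 7.5 − 3.23 = 4.27 mm

4.27 mm


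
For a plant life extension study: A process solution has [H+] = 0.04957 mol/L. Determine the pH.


pH = −log10[H+]
pH = −log10(0.04957) = 1.3

1.3


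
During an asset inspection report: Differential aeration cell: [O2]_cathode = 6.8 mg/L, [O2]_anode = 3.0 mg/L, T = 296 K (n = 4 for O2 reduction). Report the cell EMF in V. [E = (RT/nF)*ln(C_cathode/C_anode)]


Apply the Nernst concentration-cell relation: E = (RT/nF)*ln(C_cathode/C_anode)
RT/nF = 8.314*296/(4*96485) = 0.00637649 V
ln(6.8/3.0) = 0.81831
E = 0.00637649 * 0.81831 = 0.00522 V

0.00522 V


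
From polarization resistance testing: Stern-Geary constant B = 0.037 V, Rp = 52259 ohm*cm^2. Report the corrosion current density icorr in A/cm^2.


Apply the Stern-Geary relation: icorr = B / Rp
icorr = 0.037 / 52259 = 7.08×10^-7 A/cm^2

7.08×10^-7 A/cm^2


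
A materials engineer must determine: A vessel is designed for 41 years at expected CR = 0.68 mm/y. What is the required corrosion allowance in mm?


Corrosion allowance = CR × design life
CA = 0.68 * 41 = 27.88 mm

27.88 mm


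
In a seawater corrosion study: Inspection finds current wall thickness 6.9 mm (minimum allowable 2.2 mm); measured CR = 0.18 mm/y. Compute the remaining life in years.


Apply the remaining-life relation: RL = (t_current − t_min) / CR
RL = (6.9 − 2.2) / 0.18 = 4.7 / 0.18 = 26.1 years

26.1 years


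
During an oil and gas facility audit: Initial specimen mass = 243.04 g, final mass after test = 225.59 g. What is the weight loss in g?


Weight loss = initial − final
WL = 243.04 − 225.59 = 17.45 g

17.45 g


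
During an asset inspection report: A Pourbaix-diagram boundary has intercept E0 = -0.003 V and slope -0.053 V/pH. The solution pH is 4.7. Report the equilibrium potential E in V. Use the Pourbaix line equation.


Apply the Pourbaix line equation: E = E0 + slope*pH
E = -0.003 + (-0.053)*4.7 = -0.003 + (-0.2491) = -0.2521 V
Rounded to 3 decimal places: E = -0.252 V

-0.252 V


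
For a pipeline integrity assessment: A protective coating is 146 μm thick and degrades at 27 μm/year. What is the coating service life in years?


Service life = thickness / degradation rate
Life = 146 / 27 = 5.4 years

5.4 years


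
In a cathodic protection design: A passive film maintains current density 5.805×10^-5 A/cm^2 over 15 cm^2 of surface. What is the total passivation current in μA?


I = i_pass * A, then convert A → μA (×10^6)
I = 5.805×10^-5 * 15 * 10^6 = 870.75 μA

870.75 μA


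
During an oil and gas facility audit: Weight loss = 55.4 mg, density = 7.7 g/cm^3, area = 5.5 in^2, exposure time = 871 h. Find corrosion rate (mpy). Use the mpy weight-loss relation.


Apply the mpy weight-loss relation: CR = 534 * W / (D * A * T)
Numerator: 534 * 55.4 = 29583.6
Denominator: 7.7 * 5.5 * 871 = 36886.85
CR = 29583.6 / 36886.85 = 0.802 mpy

0.802 mpy


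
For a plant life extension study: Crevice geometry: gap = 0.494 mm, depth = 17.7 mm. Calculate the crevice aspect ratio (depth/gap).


Aspect ratio = depth / gap
Ratio = 17.7 / 0.494 = 35.8

35.8


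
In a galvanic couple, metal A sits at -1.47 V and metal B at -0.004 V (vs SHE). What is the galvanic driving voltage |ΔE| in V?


Driving voltage is the absolute potential difference.
|ΔE| = |-1.47 − (-0.004)| = 1.466 V

1.466 V


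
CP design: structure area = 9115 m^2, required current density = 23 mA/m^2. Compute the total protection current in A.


I = area * current density, then convert mA → A (÷1000)
I = 9115 * 23 / 1000 = 209.65 A

209.65 A


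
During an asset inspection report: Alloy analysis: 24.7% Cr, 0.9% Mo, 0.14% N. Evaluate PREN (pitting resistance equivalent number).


Apply the PREN formula: PREN = Cr + 3.3*Mo + 16*N
PREN = 24.7 + 3.3*0.9 + 16*0.14
PREN = 24.7 + 2.97 + 2.24 = 29.91

29.91


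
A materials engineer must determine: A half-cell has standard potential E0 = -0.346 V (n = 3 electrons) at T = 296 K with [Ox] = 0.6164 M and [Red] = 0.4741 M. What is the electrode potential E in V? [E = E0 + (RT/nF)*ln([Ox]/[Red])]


Apply the Nernst equation: E = E0 + (RT/nF)*ln([Ox]/[Red])
Step 1: RT/nF = 8.314*296/(3*96485) = 0.00850199 V
Step 2: [Ox]/[Red] = 0.6164/0.4741 = 1.300148
Step 3: ln(1.300148) = 0.262478
Step 4: correction = 0.00850199 * 0.262478 = 0.002 V
E = -0.346 + 0.002 = -0.344 V

-0.344 V


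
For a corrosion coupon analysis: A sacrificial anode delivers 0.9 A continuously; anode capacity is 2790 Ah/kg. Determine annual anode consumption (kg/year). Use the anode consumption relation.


Annual consumption = current * hours per year / capacity
Rate = 0.9 * 8760 / 2790 = 2.8 kg/year

2.8 kg/year


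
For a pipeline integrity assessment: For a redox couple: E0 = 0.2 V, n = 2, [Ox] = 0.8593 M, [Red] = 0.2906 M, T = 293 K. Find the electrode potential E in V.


Apply the Nernst equation: E = E0 + (RT/nF)*ln([Ox]/[Red])
Step 1: RT/nF = 8.314*293/(2*96485) = 0.01262373 V
Step 2: [Ox]/[Red] = 0.8593/0.2906 = 2.956986
Step 3: ln(2.956986) = 1.084171
Step 4: correction = 0.01262373 * 1.084171 = 0.014 V
E = 0.2 + 0.014 = 0.214 V

0.214 V


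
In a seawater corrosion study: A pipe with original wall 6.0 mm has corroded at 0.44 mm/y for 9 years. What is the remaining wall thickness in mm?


Remaining wall = original − CR × time
t = 6.0 − 0.44*9 = 6.0 − 3.96 = 2.04 mm

2.04 mm


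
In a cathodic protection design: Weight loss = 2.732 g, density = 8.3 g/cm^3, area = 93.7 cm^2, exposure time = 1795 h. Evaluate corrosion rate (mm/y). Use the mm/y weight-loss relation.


Apply the mm/y weight-loss relation: CR = 87600 * W / (D * A * T)
Numerator: 87600 * 2.732 = 239323.2
Denominator: 8.3 * 93.7 * 1795 = 1395989.45
CR = 239323.2 / 1395989.45 = 0.171436 mm/y

0.171436 mm/y


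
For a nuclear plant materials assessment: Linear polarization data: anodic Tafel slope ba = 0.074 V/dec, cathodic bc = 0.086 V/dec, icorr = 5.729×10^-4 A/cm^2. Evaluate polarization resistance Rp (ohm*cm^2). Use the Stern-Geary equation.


Apply the Stern-Geary equation: Rp = ba*bc / (2.303*icorr*(ba+bc))
ba*bc = 0.074*0.086 = 0.006364
ba+bc = 0.16; 2.303*icorr*(ba+bc) = 2.303*5.729×10^-4*0.16 = 2.1110219×10^-4
Rp = 0.006364 / 2.1110219×10^-4 = 30.1 ohm*cm^2

30.1 ohm*cm^2


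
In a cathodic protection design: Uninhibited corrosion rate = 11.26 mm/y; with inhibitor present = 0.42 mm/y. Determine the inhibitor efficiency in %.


Apply the inhibitor-efficiency definition: IE = (CR_blank − CR_inh)/CR_blank × 100
IE = (11.26 − 0.42) / 11.26 × 100
IE = 10.84 / 11.26 × 100 = 96.3 %

96.3 %


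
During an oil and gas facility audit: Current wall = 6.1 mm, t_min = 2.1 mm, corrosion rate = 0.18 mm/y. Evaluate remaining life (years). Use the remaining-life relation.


Apply the remaining-life relation: RL = (t_current − t_min) / CR
RL = (6.1 − 2.1) / 0.18 = 4.0 / 0.18 = 22.2 years

22.2 years


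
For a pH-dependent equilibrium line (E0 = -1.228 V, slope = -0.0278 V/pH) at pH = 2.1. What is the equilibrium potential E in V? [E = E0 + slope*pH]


Apply the Pourbaix line equation: E = E0 + slope*pH
E = -1.228 + (-0.0278)*2.1 = -1.228 + (-0.05838) = -1.28638 V
Rounded to 3 decimal places: E = -1.286 V

-1.286 V


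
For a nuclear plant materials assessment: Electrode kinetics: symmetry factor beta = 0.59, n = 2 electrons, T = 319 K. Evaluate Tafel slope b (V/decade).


Apply the Tafel slope relation: b = 2.303*R*T/(beta*n*F)
Numerator: 2.303 * 8.314 * 319 = 6107.94
Denominator: 0.59 * 2 * 96485 = 113852.3
b = 6107.94 / 113852.3 = 0.0536 V/decade

0.0536 V/decade


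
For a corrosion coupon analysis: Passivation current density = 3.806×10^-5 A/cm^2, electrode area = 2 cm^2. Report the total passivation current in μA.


I = i_pass * A, then convert A → μA (×10^6)
I = 3.806×10^-5 * 2 * 10^6 = 76.12 μA

76.12 μA


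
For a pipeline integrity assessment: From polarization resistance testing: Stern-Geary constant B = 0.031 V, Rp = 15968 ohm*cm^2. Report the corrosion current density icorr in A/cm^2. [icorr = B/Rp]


Apply the Stern-Geary relation: icorr = B / Rp
icorr = 0.031 / 15968 = 1.941×10^-6 A/cm^2

1.941×10^-6 A/cm^2


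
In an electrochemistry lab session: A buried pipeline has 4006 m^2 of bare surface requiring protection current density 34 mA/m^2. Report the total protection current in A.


I = area * current density, then convert mA → A (÷1000)
I = 4006 * 34 / 1000 = 136.2 A

136.2 A


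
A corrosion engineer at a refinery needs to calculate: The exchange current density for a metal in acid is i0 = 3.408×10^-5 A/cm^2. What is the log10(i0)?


i0 = 3.408×10^-5 A/cm^2
log10(i0) = -4.468

-4.468


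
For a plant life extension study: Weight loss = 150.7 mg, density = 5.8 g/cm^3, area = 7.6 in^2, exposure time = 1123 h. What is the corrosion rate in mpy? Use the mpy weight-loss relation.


Apply the mpy weight-loss relation: CR = 534 * W / (D * A * T)
Numerator: 534 * 150.7 = 80473.8
Denominator: 5.8 * 7.6 * 1123 = 49501.84
CR = 80473.8 / 49501.84 = 1.626 mpy

1.626 mpy


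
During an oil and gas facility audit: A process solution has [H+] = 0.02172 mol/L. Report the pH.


pH = −log10[H+]
pH = −log10(0.02172) = 1.66

1.66


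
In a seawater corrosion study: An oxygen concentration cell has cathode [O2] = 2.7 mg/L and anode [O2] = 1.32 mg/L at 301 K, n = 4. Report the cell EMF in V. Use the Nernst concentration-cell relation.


Apply the Nernst concentration-cell relation: E = (RT/nF)*ln(C_cathode/C_anode)
RT/nF = 8.314*301/(4*96485) = 0.0064842 V
ln(2.7/1.32) = 0.71562
E = 0.0064842 * 0.71562 = 0.00464 V

0.00464 V


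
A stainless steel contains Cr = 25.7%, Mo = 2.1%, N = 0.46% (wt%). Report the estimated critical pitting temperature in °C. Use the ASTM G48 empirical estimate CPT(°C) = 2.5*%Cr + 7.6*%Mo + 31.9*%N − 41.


Apply the ASTM G48 empirical CPT estimate: CPT(°C) = 2.5*%Cr + 7.6*%Mo + 31.9*%N − 41
2.5*25.7 = 64.25; 7.6*2.1 = 15.96; 31.9*0.46 = 14.674
CPT = 64.25 + 15.96 + 14.674 − 41 = 53.884 °C
Rounded to 0.1 °C: CPT ≈ 53.9 °C

53.9 °C


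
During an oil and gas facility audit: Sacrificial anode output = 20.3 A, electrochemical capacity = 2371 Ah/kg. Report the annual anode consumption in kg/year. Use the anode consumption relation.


Annual consumption = current * hours per year / capacity
Rate = 20.3 * 8760 / 2371 = 75.0 kg/year

75.0 kg/year


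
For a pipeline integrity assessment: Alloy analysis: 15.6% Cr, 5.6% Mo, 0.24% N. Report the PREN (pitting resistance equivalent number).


Apply the PREN formula: PREN = Cr + 3.3*Mo + 16*N
PREN = 15.6 + 3.3*5.6 + 16*0.24
PREN = 15.6 + 18.48 + 3.84 = 37.92

37.92


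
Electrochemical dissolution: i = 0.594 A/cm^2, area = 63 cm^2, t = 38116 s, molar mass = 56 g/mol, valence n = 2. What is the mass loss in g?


Apply Faraday's law: m = i*A*t*M / (n*F)
Total charge passed Q = i*A*t = 0.594*63*38116 = 1426376.952 C
m = Q*M/(n*F) = 1426376.952*56/(2*96485) = 413.935 g

413.935 g


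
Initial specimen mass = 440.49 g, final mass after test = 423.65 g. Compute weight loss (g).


Weight loss = initial − final
WL = 440.49 − 423.65 = 16.84 g

16.84 g


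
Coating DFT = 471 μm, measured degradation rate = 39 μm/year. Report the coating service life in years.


Service life = thickness / degradation rate
Life = 471 / 39 = 12.1 years

12.1 years


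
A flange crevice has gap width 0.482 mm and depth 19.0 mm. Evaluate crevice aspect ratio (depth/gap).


Aspect ratio = depth / gap
Ratio = 19.0 / 0.482 = 39.4

39.4


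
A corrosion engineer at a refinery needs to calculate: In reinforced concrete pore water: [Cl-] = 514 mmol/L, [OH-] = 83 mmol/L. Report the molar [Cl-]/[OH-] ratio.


Threshold parameter = [Cl-] / [OH-] (molar basis; both in mmol/L, so units cancel)
Ratio = 514 / 83 = 6.19

6.19


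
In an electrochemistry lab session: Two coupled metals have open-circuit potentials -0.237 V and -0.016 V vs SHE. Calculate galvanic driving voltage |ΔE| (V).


Driving voltage is the absolute potential difference.
|ΔE| = |-0.237 − (-0.016)| = 0.221 V

0.221 V


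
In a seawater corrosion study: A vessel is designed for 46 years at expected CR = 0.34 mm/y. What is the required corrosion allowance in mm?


Corrosion allowance = CR × design life
CA = 0.34 * 46 = 15.64 mm

15.64 mm


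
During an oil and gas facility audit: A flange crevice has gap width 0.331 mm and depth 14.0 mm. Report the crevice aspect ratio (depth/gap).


Aspect ratio = depth / gap
Ratio = 14.0 / 0.331 = 42.3

42.3


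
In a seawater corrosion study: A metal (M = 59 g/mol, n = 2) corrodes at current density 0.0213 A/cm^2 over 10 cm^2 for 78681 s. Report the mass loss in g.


Apply Faraday's law: m = i*A*t*M / (n*F)
Total charge passed Q = i*A*t = 0.0213*10*78681 = 16759.053 C
m = Q*M/(n*F) = 16759.053*59/(2*96485) = 5.12403 g

5.12403 g


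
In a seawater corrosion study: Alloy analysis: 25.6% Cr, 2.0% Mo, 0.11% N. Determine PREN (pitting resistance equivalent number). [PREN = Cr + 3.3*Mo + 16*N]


Apply the PREN formula: PREN = Cr + 3.3*Mo + 16*N
PREN = 25.6 + 3.3*2.0 + 16*0.11
PREN = 25.6 + 6.6 + 1.76 = 33.96

33.96


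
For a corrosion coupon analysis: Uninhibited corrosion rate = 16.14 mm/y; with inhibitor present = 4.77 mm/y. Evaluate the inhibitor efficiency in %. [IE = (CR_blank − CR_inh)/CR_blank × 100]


Apply the inhibitor-efficiency definition: IE = (CR_blank − CR_inh)/CR_blank × 100
IE = (16.14 − 4.77) / 16.14 × 100
IE = 11.37 / 16.14 × 100 = 70.4 %

70.4 %


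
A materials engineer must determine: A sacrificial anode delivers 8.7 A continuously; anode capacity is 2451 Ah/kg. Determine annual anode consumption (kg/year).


Annual consumption = current * hours per year / capacity
Rate = 8.7 * 8760 / 2451 = 31.1 kg/year

31.1 kg/year
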